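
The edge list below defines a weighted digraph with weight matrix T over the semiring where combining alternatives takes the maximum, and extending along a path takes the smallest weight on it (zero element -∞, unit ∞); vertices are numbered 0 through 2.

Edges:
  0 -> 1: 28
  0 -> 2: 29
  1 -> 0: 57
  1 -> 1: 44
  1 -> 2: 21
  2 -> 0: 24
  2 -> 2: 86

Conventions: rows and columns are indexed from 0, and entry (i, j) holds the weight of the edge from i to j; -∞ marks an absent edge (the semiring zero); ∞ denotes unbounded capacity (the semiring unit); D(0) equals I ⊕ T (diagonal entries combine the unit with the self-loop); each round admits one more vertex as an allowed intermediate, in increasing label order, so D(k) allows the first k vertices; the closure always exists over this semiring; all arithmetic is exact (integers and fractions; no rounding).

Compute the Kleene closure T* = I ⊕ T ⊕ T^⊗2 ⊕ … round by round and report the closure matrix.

D(0):
  [∞, 28, 29]
  [57, ∞, 21]
  [24, -∞, ∞]
D(1):
  [∞, 28, 29]
  [57, ∞, 29]
  [24, 24, ∞]
D(2):
  [∞, 28, 29]
  [57, ∞, 29]
  [24, 24, ∞]
D(3):
  [∞, 28, 29]
  [57, ∞, 29]
  [24, 24, ∞]
Answer: T* = [[∞, 28, 29], [57, ∞, 29], [24, 24, ∞]]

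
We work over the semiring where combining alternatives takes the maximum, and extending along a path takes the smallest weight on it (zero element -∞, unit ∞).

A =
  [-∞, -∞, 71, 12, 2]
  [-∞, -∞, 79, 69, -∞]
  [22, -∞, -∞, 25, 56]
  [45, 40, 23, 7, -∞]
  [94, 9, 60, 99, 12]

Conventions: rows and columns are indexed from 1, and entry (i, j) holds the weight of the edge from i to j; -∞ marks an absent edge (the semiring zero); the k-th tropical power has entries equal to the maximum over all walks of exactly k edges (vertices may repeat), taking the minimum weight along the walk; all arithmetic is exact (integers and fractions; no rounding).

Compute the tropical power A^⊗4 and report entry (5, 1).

A^⊗2:
  [22, 12, 12, 25, 56]
  [45, 40, 23, 25, 56]
  [56, 25, 56, 56, 12]
  [22, 7, 45, 40, 23]
  [45, 40, 71, 25, 56]
A^⊗3:
  [56, 25, 56, 56, 12]
  [56, 25, 56, 56, 23]
  [45, 40, 56, 25, 56]
  [40, 40, 23, 25, 45]
  [56, 25, 56, 56, 56]
A^⊗4:
  [45, 40, 56, 25, 56]
  [45, 40, 56, 25, 56]
  [56, 25, 56, 56, 56]
  [45, 25, 45, 45, 23]
  [56, 40, 56, 56, 56]
Key observation: the optimum is the walk 5->1->3->5->1, with weight 94 min 71 min 56 min 94 = 56.
Optimal value attained by: walk 5->1->3->5->1.
Answer: (A^⊗4)[5][1] = 56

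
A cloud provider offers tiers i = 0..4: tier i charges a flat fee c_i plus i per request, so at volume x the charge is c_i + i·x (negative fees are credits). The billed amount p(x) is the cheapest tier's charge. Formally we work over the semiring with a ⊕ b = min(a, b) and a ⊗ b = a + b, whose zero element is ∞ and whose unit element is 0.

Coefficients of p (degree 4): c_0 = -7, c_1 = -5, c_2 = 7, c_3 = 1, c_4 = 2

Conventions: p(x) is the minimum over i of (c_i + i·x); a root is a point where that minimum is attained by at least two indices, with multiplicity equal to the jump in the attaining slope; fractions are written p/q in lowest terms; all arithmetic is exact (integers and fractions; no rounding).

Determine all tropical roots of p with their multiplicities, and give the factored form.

hull edge (i=0, c=-7) to (i=1, c=-5): slope 2, span 1
hull edge (i=1, c=-5) to (i=4, c=2): slope 7/3, span 3
Factored form: p(x) = 2 ⊗ (x ⊕ (-7/3)) ⊗ (x ⊕ (-7/3)) ⊗ (x ⊕ (-7/3)) ⊗ (x ⊕ (-2))
Answer: roots = -7/3 (mult 3), -2 (mult 1)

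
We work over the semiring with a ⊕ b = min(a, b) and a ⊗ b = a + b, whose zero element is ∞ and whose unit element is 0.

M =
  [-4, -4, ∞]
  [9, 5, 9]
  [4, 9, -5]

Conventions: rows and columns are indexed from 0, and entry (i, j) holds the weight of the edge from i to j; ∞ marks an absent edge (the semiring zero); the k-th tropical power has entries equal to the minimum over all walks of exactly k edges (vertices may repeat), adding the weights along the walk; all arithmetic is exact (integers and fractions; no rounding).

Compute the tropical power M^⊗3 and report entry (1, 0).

M^⊗2:
  [-8, -8, 5]
  [5, 5, 4]
  [-1, 0, -10]
M^⊗3:
  [-12, -12, 0]
  [1, 1, -1]
  [-6, -5, -15]
Key observation: the optimum is the walk 1->0->0->0, with weight 9 + (-4) + (-4) = 1.
Optimal value attained by: walk 1->0->0->0.
Answer: (M^⊗3)[1][0] = 1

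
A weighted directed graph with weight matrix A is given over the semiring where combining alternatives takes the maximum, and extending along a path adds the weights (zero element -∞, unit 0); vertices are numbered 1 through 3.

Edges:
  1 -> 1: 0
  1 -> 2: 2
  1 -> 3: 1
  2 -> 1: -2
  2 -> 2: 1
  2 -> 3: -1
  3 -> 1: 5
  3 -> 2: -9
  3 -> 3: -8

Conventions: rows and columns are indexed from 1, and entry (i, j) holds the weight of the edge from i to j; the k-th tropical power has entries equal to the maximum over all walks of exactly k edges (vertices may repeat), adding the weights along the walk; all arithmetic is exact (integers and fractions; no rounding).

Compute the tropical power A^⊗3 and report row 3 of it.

A^⊗2:
  [6, 3, 1]
  [4, 2, 0]
  [5, 7, 6]
A^⊗3:
  [6, 8, 7]
  [5, 6, 5]
  [11, 8, 6]
Answer: row 3 of A^⊗3 = [11, 8, 6]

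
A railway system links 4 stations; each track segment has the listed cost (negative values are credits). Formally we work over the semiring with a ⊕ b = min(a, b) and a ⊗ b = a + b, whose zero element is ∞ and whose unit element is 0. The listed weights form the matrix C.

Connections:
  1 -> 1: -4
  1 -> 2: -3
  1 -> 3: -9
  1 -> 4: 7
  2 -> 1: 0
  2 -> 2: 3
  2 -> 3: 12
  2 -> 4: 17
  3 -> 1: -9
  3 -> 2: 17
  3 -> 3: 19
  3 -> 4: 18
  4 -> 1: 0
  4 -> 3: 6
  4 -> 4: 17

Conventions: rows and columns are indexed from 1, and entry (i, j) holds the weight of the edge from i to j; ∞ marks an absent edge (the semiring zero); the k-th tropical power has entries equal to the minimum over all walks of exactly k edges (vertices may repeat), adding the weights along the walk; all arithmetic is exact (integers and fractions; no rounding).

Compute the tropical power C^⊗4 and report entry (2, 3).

C^⊗2:
  [-18, -7, -13, 3]
  [-4, -3, -9, 7]
  [-13, -12, -18, -2]
  [-4, -3, -9, 7]
C^⊗3:
  [-22, -21, -27, -11]
  [-18, -7, -13, 3]
  [-27, -16, -22, -6]
  [-18, -7, -13, 3]
C^⊗4:
  [-36, -25, -31, -15]
  [-22, -21, -27, -11]
  [-31, -30, -36, -20]
  [-22, -21, -27, -11]
Key observation: the optimum is the walk 2->1->3->1->3, with weight 0 + (-9) + (-9) + (-9) = -27.
Optimal value attained by: walk 2->1->3->1->3.
Answer: (C^⊗4)[2][3] = -27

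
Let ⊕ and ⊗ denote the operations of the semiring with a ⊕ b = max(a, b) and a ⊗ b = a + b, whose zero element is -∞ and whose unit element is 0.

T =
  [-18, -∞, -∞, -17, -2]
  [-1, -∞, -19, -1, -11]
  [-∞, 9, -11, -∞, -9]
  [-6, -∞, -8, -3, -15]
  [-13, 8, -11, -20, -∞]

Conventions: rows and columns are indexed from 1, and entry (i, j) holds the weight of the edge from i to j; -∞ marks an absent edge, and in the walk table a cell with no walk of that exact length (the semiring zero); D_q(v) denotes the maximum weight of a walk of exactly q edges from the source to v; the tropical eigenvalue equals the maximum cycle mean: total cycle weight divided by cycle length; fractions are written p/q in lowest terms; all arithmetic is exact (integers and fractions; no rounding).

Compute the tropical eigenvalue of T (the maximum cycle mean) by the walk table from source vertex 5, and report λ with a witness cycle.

q=0: [-∞, -∞, -∞, -∞, 0]
q=1: [-13, 8, -11, -20, -∞]
q=2: [7, -2, -11, 7, -3]
q=3: [1, 5, -1, 4, 5]
q=4: [4, 13, -4, 4, -1]
q=5: [12, 7, -4, 12, 2]
Optimal cycle mean attained by: cycle 1->5->2->1, total (-2) + 8 + (-1), length 3.
Answer: λ = 5/3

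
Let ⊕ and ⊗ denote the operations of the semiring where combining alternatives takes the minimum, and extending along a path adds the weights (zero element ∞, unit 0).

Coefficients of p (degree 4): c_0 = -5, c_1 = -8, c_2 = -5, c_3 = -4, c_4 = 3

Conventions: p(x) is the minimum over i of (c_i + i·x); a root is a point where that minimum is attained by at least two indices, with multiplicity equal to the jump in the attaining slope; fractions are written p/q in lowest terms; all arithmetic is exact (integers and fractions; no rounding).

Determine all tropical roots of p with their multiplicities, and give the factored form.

hull edge (i=0, c=-5) to (i=1, c=-8): slope -3, span 1
hull edge (i=1, c=-8) to (i=3, c=-4): slope 2, span 2
hull edge (i=3, c=-4) to (i=4, c=3): slope 7, span 1
Factored form: p(x) = 3 ⊗ (x ⊕ (-7)) ⊗ (x ⊕ (-2)) ⊗ (x ⊕ (-2)) ⊗ (x ⊕ 3)
Answer: roots = -7 (mult 1), -2 (mult 2), 3 (mult 1)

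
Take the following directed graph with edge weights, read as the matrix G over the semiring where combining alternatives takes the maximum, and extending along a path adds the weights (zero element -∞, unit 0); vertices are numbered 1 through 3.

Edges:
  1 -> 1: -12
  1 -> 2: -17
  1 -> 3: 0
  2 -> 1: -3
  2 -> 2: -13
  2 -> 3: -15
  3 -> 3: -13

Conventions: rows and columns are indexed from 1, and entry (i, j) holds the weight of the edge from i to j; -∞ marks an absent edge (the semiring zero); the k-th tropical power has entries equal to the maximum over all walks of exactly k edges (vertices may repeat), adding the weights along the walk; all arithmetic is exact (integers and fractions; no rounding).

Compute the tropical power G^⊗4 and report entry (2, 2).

G^⊗2:
  [-20, -29, -12]
  [-15, -20, -3]
  [-∞, -∞, -26]
G^⊗3:
  [-32, -37, -20]
  [-23, -32, -15]
  [-∞, -∞, -39]
G^⊗4:
  [-40, -49, -32]
  [-35, -40, -23]
  [-∞, -∞, -52]
Key observation: the optimum is the walk 2->1->2->1->2, with weight (-3) + (-17) + (-3) + (-17) = -40.
Optimal value attained by: walk 2->1->2->1->2.
Answer: (G^⊗4)[2][2] = -40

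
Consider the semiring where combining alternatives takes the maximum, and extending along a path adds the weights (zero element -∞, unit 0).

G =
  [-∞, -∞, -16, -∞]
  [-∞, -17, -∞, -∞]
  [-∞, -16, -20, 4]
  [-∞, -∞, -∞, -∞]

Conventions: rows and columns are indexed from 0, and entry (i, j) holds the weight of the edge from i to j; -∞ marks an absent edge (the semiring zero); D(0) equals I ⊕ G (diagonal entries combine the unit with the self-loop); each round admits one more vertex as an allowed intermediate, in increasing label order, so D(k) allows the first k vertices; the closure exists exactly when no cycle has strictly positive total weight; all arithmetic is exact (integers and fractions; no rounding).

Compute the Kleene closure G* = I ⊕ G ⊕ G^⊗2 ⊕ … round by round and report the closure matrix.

D(0):
  [0, -∞, -16, -∞]
  [-∞, 0, -∞, -∞]
  [-∞, -16, 0, 4]
  [-∞, -∞, -∞, 0]
D(1):
  [0, -∞, -16, -∞]
  [-∞, 0, -∞, -∞]
  [-∞, -16, 0, 4]
  [-∞, -∞, -∞, 0]
D(2):
  [0, -∞, -16, -∞]
  [-∞, 0, -∞, -∞]
  [-∞, -16, 0, 4]
  [-∞, -∞, -∞, 0]
D(3):
  [0, -32, -16, -12]
  [-∞, 0, -∞, -∞]
  [-∞, -16, 0, 4]
  [-∞, -∞, -∞, 0]
D(4):
  [0, -32, -16, -12]
  [-∞, 0, -∞, -∞]
  [-∞, -16, 0, 4]
  [-∞, -∞, -∞, 0]
Answer: G* = [[0, -32, -16, -12], [-∞, 0, -∞, -∞], [-∞, -16, 0, 4], [-∞, -∞, -∞, 0]]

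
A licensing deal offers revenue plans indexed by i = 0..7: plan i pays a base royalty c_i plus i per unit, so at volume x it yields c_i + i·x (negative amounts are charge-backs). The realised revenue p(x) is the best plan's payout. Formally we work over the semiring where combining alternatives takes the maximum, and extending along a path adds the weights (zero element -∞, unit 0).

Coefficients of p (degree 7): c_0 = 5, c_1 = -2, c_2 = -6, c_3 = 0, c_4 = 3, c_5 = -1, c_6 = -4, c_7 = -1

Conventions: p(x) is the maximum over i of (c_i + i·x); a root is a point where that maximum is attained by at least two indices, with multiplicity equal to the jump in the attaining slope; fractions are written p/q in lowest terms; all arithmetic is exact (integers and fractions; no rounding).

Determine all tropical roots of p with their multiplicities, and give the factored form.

hull edge (i=0, c=5) to (i=4, c=3): slope -1/2, span 4
hull edge (i=4, c=3) to (i=7, c=-1): slope -4/3, span 3
Factored form: p(x) = -1 ⊗ (x ⊕ 1/2) ⊗ (x ⊕ 1/2) ⊗ (x ⊕ 1/2) ⊗ (x ⊕ 1/2) ⊗ (x ⊕ 4/3) ⊗ (x ⊕ 4/3) ⊗ (x ⊕ 4/3)
Answer: roots = 1/2 (mult 4), 4/3 (mult 3)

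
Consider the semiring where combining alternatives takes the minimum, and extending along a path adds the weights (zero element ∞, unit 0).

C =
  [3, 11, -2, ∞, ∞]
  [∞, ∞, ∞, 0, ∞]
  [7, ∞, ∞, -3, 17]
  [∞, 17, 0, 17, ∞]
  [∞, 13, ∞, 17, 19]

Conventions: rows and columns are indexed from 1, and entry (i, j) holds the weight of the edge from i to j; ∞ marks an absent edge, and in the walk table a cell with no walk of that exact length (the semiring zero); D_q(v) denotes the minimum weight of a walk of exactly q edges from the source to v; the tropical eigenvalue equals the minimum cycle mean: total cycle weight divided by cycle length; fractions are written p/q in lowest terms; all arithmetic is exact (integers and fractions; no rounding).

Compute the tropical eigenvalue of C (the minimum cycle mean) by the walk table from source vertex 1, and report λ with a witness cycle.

q=0: [0, ∞, ∞, ∞, ∞]
q=1: [3, 11, -2, ∞, ∞]
q=2: [5, 14, 1, -5, 15]
q=3: [8, 12, -5, -2, 18]
q=4: [2, 15, -2, -8, 12]
q=5: [5, 9, -8, -5, 15]
Optimal cycle mean attained by: cycle 3->4->3, total (-3) + 0, length 2.
Answer: λ = -3/2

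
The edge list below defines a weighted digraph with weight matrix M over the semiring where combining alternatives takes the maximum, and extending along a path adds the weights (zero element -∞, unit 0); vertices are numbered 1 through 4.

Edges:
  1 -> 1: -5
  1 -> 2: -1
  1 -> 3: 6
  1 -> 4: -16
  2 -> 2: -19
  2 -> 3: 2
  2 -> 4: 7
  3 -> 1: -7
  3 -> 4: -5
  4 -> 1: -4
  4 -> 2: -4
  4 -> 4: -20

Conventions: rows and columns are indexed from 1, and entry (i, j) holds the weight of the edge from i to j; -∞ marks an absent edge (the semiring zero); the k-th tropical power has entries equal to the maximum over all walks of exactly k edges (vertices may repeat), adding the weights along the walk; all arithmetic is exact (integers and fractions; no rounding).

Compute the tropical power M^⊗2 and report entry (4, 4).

M^⊗2:
  [-1, -6, 1, 6]
  [3, 3, -17, -3]
  [-9, -8, -1, -23]
  [-9, -5, 2, 3]
Key observation: the optimum is the walk 4->2->4, with weight (-4) + 7 = 3.
Optimal value attained by: walk 4->2->4.
Answer: (M^⊗2)[4][4] = 3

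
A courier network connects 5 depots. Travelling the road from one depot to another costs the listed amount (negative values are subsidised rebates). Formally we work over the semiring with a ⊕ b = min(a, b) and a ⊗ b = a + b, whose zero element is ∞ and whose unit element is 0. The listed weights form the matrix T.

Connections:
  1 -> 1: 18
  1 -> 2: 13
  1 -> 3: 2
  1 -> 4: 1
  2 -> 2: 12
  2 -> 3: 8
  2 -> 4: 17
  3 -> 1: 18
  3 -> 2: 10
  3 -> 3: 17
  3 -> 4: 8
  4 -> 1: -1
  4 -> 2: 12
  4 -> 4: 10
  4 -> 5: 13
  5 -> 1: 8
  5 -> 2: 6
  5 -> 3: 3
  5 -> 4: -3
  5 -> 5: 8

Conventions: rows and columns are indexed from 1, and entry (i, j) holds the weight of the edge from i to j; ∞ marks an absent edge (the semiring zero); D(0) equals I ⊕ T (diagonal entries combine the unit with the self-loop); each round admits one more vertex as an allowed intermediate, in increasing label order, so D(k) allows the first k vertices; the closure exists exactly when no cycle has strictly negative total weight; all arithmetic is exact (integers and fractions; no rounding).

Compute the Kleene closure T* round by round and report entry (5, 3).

D(0):
  [0, 13, 2, 1, ∞]
  [∞, 0, 8, 17, ∞]
  [18, 10, 0, 8, ∞]
  [-1, 12, ∞, 0, 13]
  [8, 6, 3, -3, 0]
D(1):
  [0, 13, 2, 1, ∞]
  [∞, 0, 8, 17, ∞]
  [18, 10, 0, 8, ∞]
  [-1, 12, 1, 0, 13]
  [8, 6, 3, -3, 0]
D(2):
  [0, 13, 2, 1, ∞]
  [∞, 0, 8, 17, ∞]
  [18, 10, 0, 8, ∞]
  [-1, 12, 1, 0, 13]
  [8, 6, 3, -3, 0]
D(3):
  [0, 12, 2, 1, ∞]
  [26, 0, 8, 16, ∞]
  [18, 10, 0, 8, ∞]
  [-1, 11, 1, 0, 13]
  [8, 6, 3, -3, 0]
D(4):
  [0, 12, 2, 1, 14]
  [15, 0, 8, 16, 29]
  [7, 10, 0, 8, 21]
  [-1, 11, 1, 0, 13]
  [-4, 6, -2, -3, 0]
D(5):
  [0, 12, 2, 1, 14]
  [15, 0, 8, 16, 29]
  [7, 10, 0, 8, 21]
  [-1, 11, 1, 0, 13]
  [-4, 6, -2, -3, 0]
Answer: T*[5][3] = -2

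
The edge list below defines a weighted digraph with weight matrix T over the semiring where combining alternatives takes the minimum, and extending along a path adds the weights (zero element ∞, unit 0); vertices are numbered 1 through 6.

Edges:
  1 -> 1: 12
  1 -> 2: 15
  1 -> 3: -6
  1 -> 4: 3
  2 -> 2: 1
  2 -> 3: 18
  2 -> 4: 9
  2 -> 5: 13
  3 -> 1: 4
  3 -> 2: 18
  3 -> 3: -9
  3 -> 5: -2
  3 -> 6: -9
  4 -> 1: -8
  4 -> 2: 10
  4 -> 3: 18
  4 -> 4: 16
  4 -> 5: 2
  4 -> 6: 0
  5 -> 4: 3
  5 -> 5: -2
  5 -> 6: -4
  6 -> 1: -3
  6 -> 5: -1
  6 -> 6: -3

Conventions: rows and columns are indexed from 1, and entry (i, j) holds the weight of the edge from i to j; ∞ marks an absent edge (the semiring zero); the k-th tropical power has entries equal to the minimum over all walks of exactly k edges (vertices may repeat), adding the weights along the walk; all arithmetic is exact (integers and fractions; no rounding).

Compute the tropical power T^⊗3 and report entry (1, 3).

T^⊗2:
  [-5, 12, -15, 15, -8, -15]
  [1, 2, 9, 10, 11, 9]
  [-12, 9, -18, 1, -11, -18]
  [-3, 7, -14, -5, -1, -3]
  [-7, 13, 21, 1, -5, -7]
  [-6, 12, -9, 0, -4, -6]
T^⊗3:
  [-18, 3, -24, -5, -17, -24]
  [2, 3, -5, 4, 7, 0]
  [-21, 0, -27, -9, -20, -27]
  [-13, 4, -23, 0, -16, -23]
  [-10, 8, -13, -4, -8, -10]
  [-9, 9, -18, -3, -11, -18]
Key observation: the optimum is the walk 1->3->3->3, with weight (-6) + (-9) + (-9) = -24.
Optimal value attained by: walk 1->3->3->3.
Answer: (T^⊗3)[1][3] = -24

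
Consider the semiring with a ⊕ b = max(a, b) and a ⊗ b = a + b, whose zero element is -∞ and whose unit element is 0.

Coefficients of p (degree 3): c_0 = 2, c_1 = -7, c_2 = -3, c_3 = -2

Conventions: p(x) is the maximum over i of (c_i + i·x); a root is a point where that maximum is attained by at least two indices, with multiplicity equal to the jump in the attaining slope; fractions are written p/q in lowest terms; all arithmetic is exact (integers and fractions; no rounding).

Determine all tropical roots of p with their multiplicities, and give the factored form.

hull edge (i=0, c=2) to (i=3, c=-2): slope -4/3, span 3
Factored form: p(x) = -2 ⊗ (x ⊕ 4/3) ⊗ (x ⊕ 4/3) ⊗ (x ⊕ 4/3)
Answer: roots = 4/3 (mult 3)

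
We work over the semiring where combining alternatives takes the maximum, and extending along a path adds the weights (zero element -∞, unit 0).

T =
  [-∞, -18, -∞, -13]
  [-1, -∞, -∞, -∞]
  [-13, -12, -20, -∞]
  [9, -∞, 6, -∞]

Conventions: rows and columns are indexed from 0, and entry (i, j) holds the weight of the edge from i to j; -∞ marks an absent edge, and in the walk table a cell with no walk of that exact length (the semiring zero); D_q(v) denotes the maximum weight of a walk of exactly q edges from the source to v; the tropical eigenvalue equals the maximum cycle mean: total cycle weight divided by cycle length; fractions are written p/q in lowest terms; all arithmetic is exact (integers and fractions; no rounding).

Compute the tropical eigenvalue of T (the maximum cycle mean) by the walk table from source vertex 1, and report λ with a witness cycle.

q=0: [-∞, 0, -∞, -∞]
q=1: [-1, -∞, -∞, -∞]
q=2: [-∞, -19, -∞, -14]
q=3: [-5, -∞, -8, -∞]
q=4: [-21, -20, -28, -18]
Optimal cycle mean attained by: cycle 0->3->0, total (-13) + 9, length 2.
Answer: λ = -2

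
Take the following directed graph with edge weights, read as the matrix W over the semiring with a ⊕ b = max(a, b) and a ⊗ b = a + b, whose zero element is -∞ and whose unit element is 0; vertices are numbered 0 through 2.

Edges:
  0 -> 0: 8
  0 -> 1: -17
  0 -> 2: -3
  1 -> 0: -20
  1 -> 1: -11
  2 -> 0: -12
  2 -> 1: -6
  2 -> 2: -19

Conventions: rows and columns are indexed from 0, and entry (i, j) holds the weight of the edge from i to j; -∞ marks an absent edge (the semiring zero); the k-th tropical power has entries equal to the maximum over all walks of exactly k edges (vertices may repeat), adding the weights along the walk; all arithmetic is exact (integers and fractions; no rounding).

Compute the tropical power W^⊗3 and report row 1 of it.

W^⊗2:
  [16, -9, 5]
  [-12, -22, -23]
  [-4, -17, -15]
W^⊗3:
  [24, -1, 13]
  [-4, -29, -15]
  [4, -21, -7]
Answer: row 1 of W^⊗3 = [-4, -29, -15]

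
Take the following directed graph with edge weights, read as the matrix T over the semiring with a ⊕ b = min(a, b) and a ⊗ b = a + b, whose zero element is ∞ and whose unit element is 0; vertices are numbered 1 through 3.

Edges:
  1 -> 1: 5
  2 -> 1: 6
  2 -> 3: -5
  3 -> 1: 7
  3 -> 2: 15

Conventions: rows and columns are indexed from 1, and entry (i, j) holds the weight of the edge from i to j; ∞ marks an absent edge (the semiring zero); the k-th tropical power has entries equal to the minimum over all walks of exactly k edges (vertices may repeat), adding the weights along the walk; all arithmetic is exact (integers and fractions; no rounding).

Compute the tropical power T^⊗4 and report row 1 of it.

T^⊗2:
  [10, ∞, ∞]
  [2, 10, ∞]
  [12, ∞, 10]
T^⊗3:
  [15, ∞, ∞]
  [7, ∞, 5]
  [17, 25, ∞]
T^⊗4:
  [20, ∞, ∞]
  [12, 20, ∞]
  [22, ∞, 20]
Answer: row 1 of T^⊗4 = [20, ∞, ∞]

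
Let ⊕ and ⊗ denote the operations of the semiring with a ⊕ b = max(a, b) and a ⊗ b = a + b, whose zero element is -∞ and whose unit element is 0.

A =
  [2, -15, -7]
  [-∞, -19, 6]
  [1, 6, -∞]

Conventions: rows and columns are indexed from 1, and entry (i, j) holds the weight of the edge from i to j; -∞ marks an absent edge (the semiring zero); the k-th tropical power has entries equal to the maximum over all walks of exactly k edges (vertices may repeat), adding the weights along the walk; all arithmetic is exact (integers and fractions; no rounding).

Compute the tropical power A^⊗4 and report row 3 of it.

A^⊗2:
  [4, -1, -5]
  [7, 12, -13]
  [3, -13, 12]
A^⊗3:
  [6, 1, 5]
  [9, -7, 18]
  [13, 18, -4]
A^⊗4:
  [8, 11, 7]
  [19, 24, 2]
  [15, 2, 24]
Answer: row 3 of A^⊗4 = [15, 2, 24]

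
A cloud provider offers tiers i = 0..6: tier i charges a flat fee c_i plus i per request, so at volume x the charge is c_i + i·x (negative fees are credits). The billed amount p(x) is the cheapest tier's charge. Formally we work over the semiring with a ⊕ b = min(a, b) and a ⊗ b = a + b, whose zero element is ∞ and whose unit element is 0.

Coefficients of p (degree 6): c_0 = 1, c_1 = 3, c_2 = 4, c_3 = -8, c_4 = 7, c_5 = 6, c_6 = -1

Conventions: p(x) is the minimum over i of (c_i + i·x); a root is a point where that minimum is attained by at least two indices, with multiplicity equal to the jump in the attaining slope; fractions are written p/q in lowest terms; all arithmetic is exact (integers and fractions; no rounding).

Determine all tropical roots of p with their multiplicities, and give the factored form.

hull edge (i=0, c=1) to (i=3, c=-8): slope -3, span 3
hull edge (i=3, c=-8) to (i=6, c=-1): slope 7/3, span 3
Factored form: p(x) = -1 ⊗ (x ⊕ (-7/3)) ⊗ (x ⊕ (-7/3)) ⊗ (x ⊕ (-7/3)) ⊗ (x ⊕ 3) ⊗ (x ⊕ 3) ⊗ (x ⊕ 3)
Answer: roots = -7/3 (mult 3), 3 (mult 3)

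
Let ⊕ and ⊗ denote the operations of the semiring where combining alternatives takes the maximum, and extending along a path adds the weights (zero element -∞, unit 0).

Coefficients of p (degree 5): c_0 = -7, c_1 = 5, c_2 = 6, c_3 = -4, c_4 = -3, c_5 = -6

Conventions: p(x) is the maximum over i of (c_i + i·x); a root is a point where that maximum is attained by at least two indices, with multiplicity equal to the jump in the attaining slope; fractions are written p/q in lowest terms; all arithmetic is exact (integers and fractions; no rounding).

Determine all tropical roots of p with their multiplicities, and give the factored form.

hull edge (i=0, c=-7) to (i=1, c=5): slope 12, span 1
hull edge (i=1, c=5) to (i=2, c=6): slope 1, span 1
hull edge (i=2, c=6) to (i=5, c=-6): slope -4, span 3
Factored form: p(x) = -6 ⊗ (x ⊕ (-12)) ⊗ (x ⊕ (-1)) ⊗ (x ⊕ 4) ⊗ (x ⊕ 4) ⊗ (x ⊕ 4)
Answer: roots = -12 (mult 1), -1 (mult 1), 4 (mult 3)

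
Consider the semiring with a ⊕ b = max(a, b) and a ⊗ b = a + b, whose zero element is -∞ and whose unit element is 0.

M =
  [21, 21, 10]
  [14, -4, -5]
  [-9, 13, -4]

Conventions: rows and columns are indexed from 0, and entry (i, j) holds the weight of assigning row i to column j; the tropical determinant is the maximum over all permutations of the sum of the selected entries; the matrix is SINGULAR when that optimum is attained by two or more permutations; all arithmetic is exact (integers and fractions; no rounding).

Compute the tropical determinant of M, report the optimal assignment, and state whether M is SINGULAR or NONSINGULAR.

σ = (0, 1, 2): 21 + (-4) + (-4) = 13
σ = (0, 2, 1): 21 + (-5) + 13 = 29
σ = (1, 0, 2): 21 + 14 + (-4) = 31
σ = (1, 2, 0): 21 + (-5) + (-9) = 7
σ = (2, 0, 1): 10 + 14 + 13 = 37
σ = (2, 1, 0): 10 + (-4) + (-9) = -3
Optimal value attained by: σ = (2, 0, 1).
Answer: det⊕(M) = 37; verdict: NONSINGULAR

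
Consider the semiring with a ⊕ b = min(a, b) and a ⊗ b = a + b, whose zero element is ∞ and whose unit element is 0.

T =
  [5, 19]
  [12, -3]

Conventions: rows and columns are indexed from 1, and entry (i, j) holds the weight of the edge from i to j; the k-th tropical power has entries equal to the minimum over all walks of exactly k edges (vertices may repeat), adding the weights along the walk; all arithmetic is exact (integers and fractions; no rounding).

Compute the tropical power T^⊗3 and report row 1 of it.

T^⊗2:
  [10, 16]
  [9, -6]
T^⊗3:
  [15, 13]
  [6, -9]
Answer: row 1 of T^⊗3 = [15, 13]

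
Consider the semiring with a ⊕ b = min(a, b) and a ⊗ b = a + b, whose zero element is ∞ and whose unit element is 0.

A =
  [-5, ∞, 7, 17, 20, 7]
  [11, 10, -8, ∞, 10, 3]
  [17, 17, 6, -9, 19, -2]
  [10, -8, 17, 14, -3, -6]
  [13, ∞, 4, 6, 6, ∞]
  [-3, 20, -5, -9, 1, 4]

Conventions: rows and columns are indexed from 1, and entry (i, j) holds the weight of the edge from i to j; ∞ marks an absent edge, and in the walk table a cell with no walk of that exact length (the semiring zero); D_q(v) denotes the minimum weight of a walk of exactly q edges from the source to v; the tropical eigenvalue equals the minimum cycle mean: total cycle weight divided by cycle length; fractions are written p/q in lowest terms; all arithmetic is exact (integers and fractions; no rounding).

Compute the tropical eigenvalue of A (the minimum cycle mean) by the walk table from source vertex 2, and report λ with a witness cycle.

q=0: [∞, 0, ∞, ∞, ∞, ∞]
q=1: [11, 10, -8, ∞, 10, 3]
q=2: [0, 9, -2, -17, 4, -10]
q=3: [-13, -25, -15, -19, -20, -23]
q=4: [-26, -27, -33, -32, -22, -25]
q=5: [-31, -40, -35, -42, -35, -38]
q=6: [-41, -50, -48, -47, -45, -48]
Optimal cycle mean attained by: cycle 2->3->4->2, total (-8) + (-9) + (-8), length 3.
Answer: λ = -25/3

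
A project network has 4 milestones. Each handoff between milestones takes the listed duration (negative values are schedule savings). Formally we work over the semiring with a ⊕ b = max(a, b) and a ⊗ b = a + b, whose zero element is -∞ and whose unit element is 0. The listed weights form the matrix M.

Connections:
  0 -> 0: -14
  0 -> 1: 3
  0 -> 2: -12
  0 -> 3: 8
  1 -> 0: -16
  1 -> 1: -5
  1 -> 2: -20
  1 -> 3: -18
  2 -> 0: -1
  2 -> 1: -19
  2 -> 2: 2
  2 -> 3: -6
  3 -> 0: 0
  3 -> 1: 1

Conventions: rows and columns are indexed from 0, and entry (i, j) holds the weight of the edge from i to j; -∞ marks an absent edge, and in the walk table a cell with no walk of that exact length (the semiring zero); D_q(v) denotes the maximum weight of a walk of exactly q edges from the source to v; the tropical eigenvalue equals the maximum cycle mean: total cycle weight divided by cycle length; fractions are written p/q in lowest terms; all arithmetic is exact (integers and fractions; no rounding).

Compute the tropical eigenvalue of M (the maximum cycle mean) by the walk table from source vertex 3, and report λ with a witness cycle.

q=0: [-∞, -∞, -∞, 0]
q=1: [0, 1, -∞, -∞]
q=2: [-14, 3, -12, 8]
q=3: [8, 9, -10, -6]
q=4: [-6, 11, -4, 16]
Optimal cycle mean attained by: cycle 0->3->0, total 8 + 0, length 2.
Answer: λ = 4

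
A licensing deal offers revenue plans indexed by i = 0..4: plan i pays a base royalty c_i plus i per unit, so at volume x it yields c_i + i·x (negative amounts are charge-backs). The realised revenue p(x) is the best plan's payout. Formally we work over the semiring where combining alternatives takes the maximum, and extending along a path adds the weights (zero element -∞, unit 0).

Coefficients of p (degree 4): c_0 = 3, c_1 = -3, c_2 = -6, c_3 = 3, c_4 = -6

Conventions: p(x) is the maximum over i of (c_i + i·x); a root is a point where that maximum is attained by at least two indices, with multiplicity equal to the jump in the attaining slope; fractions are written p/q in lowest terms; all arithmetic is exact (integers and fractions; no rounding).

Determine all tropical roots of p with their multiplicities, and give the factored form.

hull edge (i=0, c=3) to (i=3, c=3): slope 0, span 3
hull edge (i=3, c=3) to (i=4, c=-6): slope -9, span 1
Factored form: p(x) = -6 ⊗ (x ⊕ 0) ⊗ (x ⊕ 0) ⊗ (x ⊕ 0) ⊗ (x ⊕ 9)
Answer: roots = 0 (mult 3), 9 (mult 1)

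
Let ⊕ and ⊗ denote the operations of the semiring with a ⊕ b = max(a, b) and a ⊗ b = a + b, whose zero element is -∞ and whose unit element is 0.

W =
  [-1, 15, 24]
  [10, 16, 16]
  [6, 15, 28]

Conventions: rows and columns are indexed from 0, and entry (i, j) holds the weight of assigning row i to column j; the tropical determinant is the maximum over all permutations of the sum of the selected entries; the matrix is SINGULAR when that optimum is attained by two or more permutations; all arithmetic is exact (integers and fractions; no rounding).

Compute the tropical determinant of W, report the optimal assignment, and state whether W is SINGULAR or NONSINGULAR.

σ = (0, 1, 2): (-1) + 16 + 28 = 43
σ = (0, 2, 1): (-1) + 16 + 15 = 30
σ = (1, 0, 2): 15 + 10 + 28 = 53
σ = (1, 2, 0): 15 + 16 + 6 = 37
σ = (2, 0, 1): 24 + 10 + 15 = 49
σ = (2, 1, 0): 24 + 16 + 6 = 46
Optimal value attained by: σ = (1, 0, 2).
Answer: det⊕(W) = 53; verdict: NONSINGULAR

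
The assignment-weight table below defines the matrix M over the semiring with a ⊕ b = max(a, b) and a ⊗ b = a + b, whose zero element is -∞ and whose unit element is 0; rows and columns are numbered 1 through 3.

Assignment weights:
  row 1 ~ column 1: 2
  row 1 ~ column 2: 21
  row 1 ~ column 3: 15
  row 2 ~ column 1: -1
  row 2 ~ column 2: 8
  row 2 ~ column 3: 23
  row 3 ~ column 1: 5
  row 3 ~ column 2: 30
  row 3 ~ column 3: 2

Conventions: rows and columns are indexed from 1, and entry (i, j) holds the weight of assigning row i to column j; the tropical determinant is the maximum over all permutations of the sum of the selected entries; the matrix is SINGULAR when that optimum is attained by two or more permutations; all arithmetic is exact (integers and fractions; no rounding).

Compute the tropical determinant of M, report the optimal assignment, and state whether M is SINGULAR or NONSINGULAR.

σ = (1, 2, 3): 2 + 8 + 2 = 12
σ = (1, 3, 2): 2 + 23 + 30 = 55
σ = (2, 1, 3): 21 + (-1) + 2 = 22
σ = (2, 3, 1): 21 + 23 + 5 = 49
σ = (3, 1, 2): 15 + (-1) + 30 = 44
σ = (3, 2, 1): 15 + 8 + 5 = 28
Optimal value attained by: σ = (1, 3, 2).
Answer: det⊕(M) = 55; verdict: NONSINGULAR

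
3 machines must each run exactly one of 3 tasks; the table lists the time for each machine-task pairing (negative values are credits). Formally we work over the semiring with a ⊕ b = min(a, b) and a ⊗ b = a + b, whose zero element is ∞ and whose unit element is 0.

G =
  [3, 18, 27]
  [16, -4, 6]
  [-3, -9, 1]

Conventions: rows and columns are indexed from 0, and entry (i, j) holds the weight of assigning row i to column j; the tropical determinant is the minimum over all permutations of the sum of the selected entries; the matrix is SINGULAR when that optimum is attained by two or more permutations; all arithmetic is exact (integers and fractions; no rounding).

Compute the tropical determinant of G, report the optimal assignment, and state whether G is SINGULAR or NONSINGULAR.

σ = (0, 1, 2): 3 + (-4) + 1 = 0
σ = (0, 2, 1): 3 + 6 + (-9) = 0
σ = (1, 0, 2): 18 + 16 + 1 = 35
σ = (1, 2, 0): 18 + 6 + (-3) = 21
σ = (2, 0, 1): 27 + 16 + (-9) = 34
σ = (2, 1, 0): 27 + (-4) + (-3) = 20
Optimal value attained by: σ = (0, 1, 2).
Answer: det⊕(G) = 0; verdict: SINGULAR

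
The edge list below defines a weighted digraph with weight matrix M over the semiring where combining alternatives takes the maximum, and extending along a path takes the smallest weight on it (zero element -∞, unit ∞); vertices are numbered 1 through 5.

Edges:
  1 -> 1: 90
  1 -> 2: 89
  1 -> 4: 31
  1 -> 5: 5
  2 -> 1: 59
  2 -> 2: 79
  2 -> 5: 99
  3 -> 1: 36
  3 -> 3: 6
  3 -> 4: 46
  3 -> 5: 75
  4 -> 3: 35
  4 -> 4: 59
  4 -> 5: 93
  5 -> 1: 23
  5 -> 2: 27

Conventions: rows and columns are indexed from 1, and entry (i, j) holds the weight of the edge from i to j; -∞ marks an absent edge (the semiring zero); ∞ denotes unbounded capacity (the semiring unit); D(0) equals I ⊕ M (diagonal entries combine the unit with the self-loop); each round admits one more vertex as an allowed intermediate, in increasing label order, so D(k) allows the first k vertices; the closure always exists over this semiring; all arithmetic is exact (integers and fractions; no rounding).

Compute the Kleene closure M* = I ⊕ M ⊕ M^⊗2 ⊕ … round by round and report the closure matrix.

D(0):
  [∞, 89, -∞, 31, 5]
  [59, ∞, -∞, -∞, 99]
  [36, -∞, ∞, 46, 75]
  [-∞, -∞, 35, ∞, 93]
  [23, 27, -∞, -∞, ∞]
D(1):
  [∞, 89, -∞, 31, 5]
  [59, ∞, -∞, 31, 99]
  [36, 36, ∞, 46, 75]
  [-∞, -∞, 35, ∞, 93]
  [23, 27, -∞, 23, ∞]
D(2):
  [∞, 89, -∞, 31, 89]
  [59, ∞, -∞, 31, 99]
  [36, 36, ∞, 46, 75]
  [-∞, -∞, 35, ∞, 93]
  [27, 27, -∞, 27, ∞]
D(3):
  [∞, 89, -∞, 31, 89]
  [59, ∞, -∞, 31, 99]
  [36, 36, ∞, 46, 75]
  [35, 35, 35, ∞, 93]
  [27, 27, -∞, 27, ∞]
D(4):
  [∞, 89, 31, 31, 89]
  [59, ∞, 31, 31, 99]
  [36, 36, ∞, 46, 75]
  [35, 35, 35, ∞, 93]
  [27, 27, 27, 27, ∞]
D(5):
  [∞, 89, 31, 31, 89]
  [59, ∞, 31, 31, 99]
  [36, 36, ∞, 46, 75]
  [35, 35, 35, ∞, 93]
  [27, 27, 27, 27, ∞]
Answer: M* = [[∞, 89, 31, 31, 89], [59, ∞, 31, 31, 99], [36, 36, ∞, 46, 75], [35, 35, 35, ∞, 93], [27, 27, 27, 27, ∞]]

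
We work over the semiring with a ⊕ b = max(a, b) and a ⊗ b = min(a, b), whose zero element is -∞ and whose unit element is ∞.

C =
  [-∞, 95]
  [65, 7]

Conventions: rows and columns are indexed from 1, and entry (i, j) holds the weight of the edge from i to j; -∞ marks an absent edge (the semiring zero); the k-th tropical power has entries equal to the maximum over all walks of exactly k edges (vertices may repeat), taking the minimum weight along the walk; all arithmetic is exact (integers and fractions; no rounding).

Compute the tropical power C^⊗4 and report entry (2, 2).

C^⊗2:
  [65, 7]
  [7, 65]
C^⊗3:
  [7, 65]
  [65, 7]
C^⊗4:
  [65, 7]
  [7, 65]
Key observation: the optimum is the walk 2->1->2->1->2, with weight 65 min 95 min 65 min 95 = 65.
Optimal value attained by: walk 2->1->2->1->2.
Answer: (C^⊗4)[2][2] = 65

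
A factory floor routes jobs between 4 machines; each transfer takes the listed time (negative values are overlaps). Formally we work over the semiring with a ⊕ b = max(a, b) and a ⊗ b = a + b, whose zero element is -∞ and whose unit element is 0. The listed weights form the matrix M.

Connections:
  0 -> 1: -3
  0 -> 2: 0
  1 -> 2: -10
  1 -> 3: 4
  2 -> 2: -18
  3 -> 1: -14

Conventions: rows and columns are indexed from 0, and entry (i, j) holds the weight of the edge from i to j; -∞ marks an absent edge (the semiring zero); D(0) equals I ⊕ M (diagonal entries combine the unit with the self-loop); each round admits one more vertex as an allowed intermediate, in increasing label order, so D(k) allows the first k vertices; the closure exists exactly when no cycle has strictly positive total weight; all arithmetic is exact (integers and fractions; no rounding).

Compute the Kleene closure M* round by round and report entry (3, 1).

D(0):
  [0, -3, 0, -∞]
  [-∞, 0, -10, 4]
  [-∞, -∞, 0, -∞]
  [-∞, -14, -∞, 0]
D(1):
  [0, -3, 0, -∞]
  [-∞, 0, -10, 4]
  [-∞, -∞, 0, -∞]
  [-∞, -14, -∞, 0]
D(2):
  [0, -3, 0, 1]
  [-∞, 0, -10, 4]
  [-∞, -∞, 0, -∞]
  [-∞, -14, -24, 0]
D(3):
  [0, -3, 0, 1]
  [-∞, 0, -10, 4]
  [-∞, -∞, 0, -∞]
  [-∞, -14, -24, 0]
D(4):
  [0, -3, 0, 1]
  [-∞, 0, -10, 4]
  [-∞, -∞, 0, -∞]
  [-∞, -14, -24, 0]
Answer: M*[3][1] = -14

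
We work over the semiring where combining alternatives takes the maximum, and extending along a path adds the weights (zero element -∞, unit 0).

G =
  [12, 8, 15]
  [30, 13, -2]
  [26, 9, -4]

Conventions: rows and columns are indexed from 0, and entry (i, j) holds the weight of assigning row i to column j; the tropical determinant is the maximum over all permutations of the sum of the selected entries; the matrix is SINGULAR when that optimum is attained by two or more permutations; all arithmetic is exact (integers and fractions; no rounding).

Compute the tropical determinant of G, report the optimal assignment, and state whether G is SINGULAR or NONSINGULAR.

σ = (0, 1, 2): 12 + 13 + (-4) = 21
σ = (0, 2, 1): 12 + (-2) + 9 = 19
σ = (1, 0, 2): 8 + 30 + (-4) = 34
σ = (1, 2, 0): 8 + (-2) + 26 = 32
σ = (2, 0, 1): 15 + 30 + 9 = 54
σ = (2, 1, 0): 15 + 13 + 26 = 54
Optimal value attained by: σ = (2, 0, 1).
Answer: det⊕(G) = 54; verdict: SINGULAR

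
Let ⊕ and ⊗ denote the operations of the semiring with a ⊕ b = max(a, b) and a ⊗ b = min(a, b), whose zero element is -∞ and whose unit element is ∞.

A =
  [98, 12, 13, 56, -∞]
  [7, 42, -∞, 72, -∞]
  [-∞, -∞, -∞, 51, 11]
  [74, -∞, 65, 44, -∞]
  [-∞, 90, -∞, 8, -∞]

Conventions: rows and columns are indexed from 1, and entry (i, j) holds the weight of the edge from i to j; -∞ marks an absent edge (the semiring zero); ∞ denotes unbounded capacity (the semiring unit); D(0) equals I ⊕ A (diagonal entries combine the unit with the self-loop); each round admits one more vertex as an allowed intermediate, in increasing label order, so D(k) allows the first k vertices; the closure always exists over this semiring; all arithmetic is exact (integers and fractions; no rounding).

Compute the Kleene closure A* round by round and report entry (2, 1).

D(0):
  [∞, 12, 13, 56, -∞]
  [7, ∞, -∞, 72, -∞]
  [-∞, -∞, ∞, 51, 11]
  [74, -∞, 65, ∞, -∞]
  [-∞, 90, -∞, 8, ∞]
D(1):
  [∞, 12, 13, 56, -∞]
  [7, ∞, 7, 72, -∞]
  [-∞, -∞, ∞, 51, 11]
  [74, 12, 65, ∞, -∞]
  [-∞, 90, -∞, 8, ∞]
D(2):
  [∞, 12, 13, 56, -∞]
  [7, ∞, 7, 72, -∞]
  [-∞, -∞, ∞, 51, 11]
  [74, 12, 65, ∞, -∞]
  [7, 90, 7, 72, ∞]
D(3):
  [∞, 12, 13, 56, 11]
  [7, ∞, 7, 72, 7]
  [-∞, -∞, ∞, 51, 11]
  [74, 12, 65, ∞, 11]
  [7, 90, 7, 72, ∞]
D(4):
  [∞, 12, 56, 56, 11]
  [72, ∞, 65, 72, 11]
  [51, 12, ∞, 51, 11]
  [74, 12, 65, ∞, 11]
  [72, 90, 65, 72, ∞]
D(5):
  [∞, 12, 56, 56, 11]
  [72, ∞, 65, 72, 11]
  [51, 12, ∞, 51, 11]
  [74, 12, 65, ∞, 11]
  [72, 90, 65, 72, ∞]
Answer: A*[2][1] = 72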